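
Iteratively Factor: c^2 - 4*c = (c)*(c - 4)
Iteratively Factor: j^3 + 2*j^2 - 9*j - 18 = (j + 3)*(j^2 - j - 6) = (j + 2)*(j + 3)*(j - 3)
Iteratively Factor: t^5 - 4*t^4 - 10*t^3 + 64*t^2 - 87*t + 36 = (t - 1)*(t^4 - 3*t^3 - 13*t^2 + 51*t - 36) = (t - 1)^2*(t^3 - 2*t^2 - 15*t + 36) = (t - 3)*(t - 1)^2*(t^2 + t - 12) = (t - 3)^2*(t - 1)^2*(t + 4)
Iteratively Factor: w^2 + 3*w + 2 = (w + 1)*(w + 2)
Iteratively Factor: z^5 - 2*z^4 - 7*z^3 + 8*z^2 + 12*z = (z - 3)*(z^4 + z^3 - 4*z^2 - 4*z) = (z - 3)*(z + 2)*(z^3 - z^2 - 2*z) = (z - 3)*(z - 2)*(z + 2)*(z^2 + z) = z*(z - 3)*(z - 2)*(z + 2)*(z + 1)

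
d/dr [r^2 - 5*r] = 2*r - 5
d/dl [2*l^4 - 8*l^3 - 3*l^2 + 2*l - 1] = 8*l^3 - 24*l^2 - 6*l + 2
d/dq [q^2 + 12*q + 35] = 2*q + 12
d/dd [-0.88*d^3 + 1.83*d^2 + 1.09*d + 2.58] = -2.64*d^2 + 3.66*d + 1.09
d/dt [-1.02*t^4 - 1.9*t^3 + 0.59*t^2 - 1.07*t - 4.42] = -4.08*t^3 - 5.7*t^2 + 1.18*t - 1.07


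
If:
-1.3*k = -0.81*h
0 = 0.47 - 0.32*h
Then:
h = 1.47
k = 0.92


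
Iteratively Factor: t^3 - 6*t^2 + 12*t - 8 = (t - 2)*(t^2 - 4*t + 4) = (t - 2)^2*(t - 2)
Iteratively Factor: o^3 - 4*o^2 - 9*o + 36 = (o + 3)*(o^2 - 7*o + 12) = (o - 4)*(o + 3)*(o - 3)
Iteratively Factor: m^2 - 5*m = (m)*(m - 5)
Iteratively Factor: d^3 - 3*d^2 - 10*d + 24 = (d + 3)*(d^2 - 6*d + 8) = (d - 4)*(d + 3)*(d - 2)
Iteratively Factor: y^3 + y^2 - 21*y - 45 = (y - 5)*(y^2 + 6*y + 9) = (y - 5)*(y + 3)*(y + 3)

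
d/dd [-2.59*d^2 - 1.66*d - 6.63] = -5.18*d - 1.66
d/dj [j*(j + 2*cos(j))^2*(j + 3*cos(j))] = (j + 2*cos(j))*(-7*j^2*sin(j) + 4*j^2 - 9*j*sin(2*j) + 13*j*cos(j) + 3*cos(2*j) + 3)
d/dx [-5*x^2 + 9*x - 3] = 9 - 10*x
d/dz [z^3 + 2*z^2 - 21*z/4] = 3*z^2 + 4*z - 21/4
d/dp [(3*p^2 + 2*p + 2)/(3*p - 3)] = (p^2 - 2*p - 4/3)/(p^2 - 2*p + 1)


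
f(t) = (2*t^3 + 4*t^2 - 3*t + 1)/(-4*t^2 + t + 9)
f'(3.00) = 0.15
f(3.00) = -3.42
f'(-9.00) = -0.50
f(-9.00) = 3.41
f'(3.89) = -0.27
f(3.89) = -3.52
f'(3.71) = -0.23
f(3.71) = -3.47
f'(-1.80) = -3.93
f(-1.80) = -1.34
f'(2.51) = 1.11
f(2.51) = -3.67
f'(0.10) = -0.24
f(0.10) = 0.08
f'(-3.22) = -0.63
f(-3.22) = 0.41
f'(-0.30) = -0.69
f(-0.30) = 0.26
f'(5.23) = -0.42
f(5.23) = -4.00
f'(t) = (8*t - 1)*(2*t^3 + 4*t^2 - 3*t + 1)/(-4*t^2 + t + 9)^2 + (6*t^2 + 8*t - 3)/(-4*t^2 + t + 9)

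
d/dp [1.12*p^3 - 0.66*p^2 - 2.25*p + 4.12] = 3.36*p^2 - 1.32*p - 2.25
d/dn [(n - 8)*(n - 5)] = 2*n - 13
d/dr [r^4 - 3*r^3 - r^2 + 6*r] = 4*r^3 - 9*r^2 - 2*r + 6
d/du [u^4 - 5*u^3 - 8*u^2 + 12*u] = 4*u^3 - 15*u^2 - 16*u + 12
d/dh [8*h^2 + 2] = 16*h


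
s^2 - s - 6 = (s - 3)*(s + 2)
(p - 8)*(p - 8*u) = p^2 - 8*p*u - 8*p + 64*u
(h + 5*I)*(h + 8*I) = h^2 + 13*I*h - 40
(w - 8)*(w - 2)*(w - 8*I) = w^3 - 10*w^2 - 8*I*w^2 + 16*w + 80*I*w - 128*I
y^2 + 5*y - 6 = (y - 1)*(y + 6)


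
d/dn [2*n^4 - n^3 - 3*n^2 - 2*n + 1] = 8*n^3 - 3*n^2 - 6*n - 2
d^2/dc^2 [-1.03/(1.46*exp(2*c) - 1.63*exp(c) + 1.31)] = (-1.03*(2.92*exp(c) - 1.63)*(5.84*exp(c) - 3.26)*exp(c) + (6.0152*exp(c) - 1.6789)*(1.46*exp(2*c) - 1.63*exp(c) + 1.31))*exp(c)/(1.46*exp(2*c) - 1.63*exp(c) + 1.31)^3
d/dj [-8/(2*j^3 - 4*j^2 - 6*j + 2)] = 4*(3*j^2 - 4*j - 3)/(j^3 - 2*j^2 - 3*j + 1)^2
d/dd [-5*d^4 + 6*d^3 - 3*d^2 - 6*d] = -20*d^3 + 18*d^2 - 6*d - 6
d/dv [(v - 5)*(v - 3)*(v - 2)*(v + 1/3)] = 4*v^3 - 29*v^2 + 166*v/3 - 59/3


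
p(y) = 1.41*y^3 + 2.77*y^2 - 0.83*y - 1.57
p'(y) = 4.23*y^2 + 5.54*y - 0.83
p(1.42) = 6.87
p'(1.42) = 15.57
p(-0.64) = -0.27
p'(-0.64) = -2.64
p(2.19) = 24.71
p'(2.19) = 31.59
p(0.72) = -0.21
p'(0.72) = 5.35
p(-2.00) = -0.11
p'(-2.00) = 5.01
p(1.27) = 4.73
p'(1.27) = 13.03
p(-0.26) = -1.19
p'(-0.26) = -1.98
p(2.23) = 25.99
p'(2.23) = 32.56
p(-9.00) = -797.62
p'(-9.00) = 291.94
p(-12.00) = -2029.21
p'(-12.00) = 541.81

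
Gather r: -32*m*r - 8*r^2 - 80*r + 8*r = -8*r^2 + r*(-32*m - 72)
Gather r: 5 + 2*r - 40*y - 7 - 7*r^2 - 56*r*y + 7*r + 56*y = -7*r^2 + r*(9 - 56*y) + 16*y - 2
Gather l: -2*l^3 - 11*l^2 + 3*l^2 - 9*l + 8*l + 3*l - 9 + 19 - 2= -2*l^3 - 8*l^2 + 2*l + 8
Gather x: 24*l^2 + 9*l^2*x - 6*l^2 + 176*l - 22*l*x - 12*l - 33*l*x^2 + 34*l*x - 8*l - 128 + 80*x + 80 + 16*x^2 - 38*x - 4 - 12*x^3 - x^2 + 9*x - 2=18*l^2 + 156*l - 12*x^3 + x^2*(15 - 33*l) + x*(9*l^2 + 12*l + 51) - 54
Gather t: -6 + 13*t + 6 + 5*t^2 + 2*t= 5*t^2 + 15*t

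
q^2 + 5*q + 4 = (q + 1)*(q + 4)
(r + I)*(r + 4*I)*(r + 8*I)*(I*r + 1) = I*r^4 - 12*r^3 - 31*I*r^2 - 12*r - 32*I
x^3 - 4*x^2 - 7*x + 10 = (x - 5)*(x - 1)*(x + 2)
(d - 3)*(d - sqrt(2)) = d^2 - 3*d - sqrt(2)*d + 3*sqrt(2)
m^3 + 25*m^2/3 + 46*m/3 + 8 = (m + 1)*(m + 4/3)*(m + 6)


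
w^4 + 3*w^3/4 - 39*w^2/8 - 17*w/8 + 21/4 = (w - 7/4)*(w - 1)*(w + 3/2)*(w + 2)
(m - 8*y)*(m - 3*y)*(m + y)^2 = m^4 - 9*m^3*y + 3*m^2*y^2 + 37*m*y^3 + 24*y^4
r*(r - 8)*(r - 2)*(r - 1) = r^4 - 11*r^3 + 26*r^2 - 16*r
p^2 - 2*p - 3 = (p - 3)*(p + 1)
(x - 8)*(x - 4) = x^2 - 12*x + 32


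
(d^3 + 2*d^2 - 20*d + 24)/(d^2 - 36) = (d^2 - 4*d + 4)/(d - 6)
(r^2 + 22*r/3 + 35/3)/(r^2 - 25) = (r + 7/3)/(r - 5)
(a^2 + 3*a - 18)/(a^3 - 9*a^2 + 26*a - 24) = (a + 6)/(a^2 - 6*a + 8)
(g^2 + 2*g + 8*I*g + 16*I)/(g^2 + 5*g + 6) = (g + 8*I)/(g + 3)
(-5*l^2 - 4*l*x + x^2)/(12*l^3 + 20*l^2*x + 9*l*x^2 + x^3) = (-5*l + x)/(12*l^2 + 8*l*x + x^2)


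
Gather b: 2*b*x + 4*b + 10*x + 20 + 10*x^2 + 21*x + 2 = b*(2*x + 4) + 10*x^2 + 31*x + 22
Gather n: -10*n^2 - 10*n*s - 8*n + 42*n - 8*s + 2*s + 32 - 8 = -10*n^2 + n*(34 - 10*s) - 6*s + 24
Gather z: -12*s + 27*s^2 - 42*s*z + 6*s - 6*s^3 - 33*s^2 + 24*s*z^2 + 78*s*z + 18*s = -6*s^3 - 6*s^2 + 24*s*z^2 + 36*s*z + 12*s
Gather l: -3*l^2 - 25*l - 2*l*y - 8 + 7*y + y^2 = -3*l^2 + l*(-2*y - 25) + y^2 + 7*y - 8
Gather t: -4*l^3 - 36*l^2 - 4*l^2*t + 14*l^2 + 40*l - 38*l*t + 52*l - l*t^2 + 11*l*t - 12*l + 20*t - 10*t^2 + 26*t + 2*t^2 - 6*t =-4*l^3 - 22*l^2 + 80*l + t^2*(-l - 8) + t*(-4*l^2 - 27*l + 40)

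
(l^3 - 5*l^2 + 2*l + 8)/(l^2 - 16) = (l^2 - l - 2)/(l + 4)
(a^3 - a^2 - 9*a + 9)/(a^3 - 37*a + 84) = (a^2 + 2*a - 3)/(a^2 + 3*a - 28)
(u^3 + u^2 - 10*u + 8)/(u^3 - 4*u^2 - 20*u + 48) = (u - 1)/(u - 6)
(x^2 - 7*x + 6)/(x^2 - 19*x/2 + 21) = 2*(x - 1)/(2*x - 7)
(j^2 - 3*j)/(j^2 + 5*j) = (j - 3)/(j + 5)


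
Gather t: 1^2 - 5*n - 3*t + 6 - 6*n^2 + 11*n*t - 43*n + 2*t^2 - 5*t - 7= -6*n^2 - 48*n + 2*t^2 + t*(11*n - 8)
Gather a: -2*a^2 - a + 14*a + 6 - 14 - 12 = -2*a^2 + 13*a - 20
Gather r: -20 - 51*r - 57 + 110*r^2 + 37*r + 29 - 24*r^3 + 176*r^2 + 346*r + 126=-24*r^3 + 286*r^2 + 332*r + 78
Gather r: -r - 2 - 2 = -r - 4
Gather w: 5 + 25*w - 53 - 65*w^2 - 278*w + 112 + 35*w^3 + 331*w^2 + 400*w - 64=35*w^3 + 266*w^2 + 147*w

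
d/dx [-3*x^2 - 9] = -6*x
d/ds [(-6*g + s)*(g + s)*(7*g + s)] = -41*g^2 + 4*g*s + 3*s^2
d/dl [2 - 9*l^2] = -18*l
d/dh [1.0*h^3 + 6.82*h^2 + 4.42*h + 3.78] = 3.0*h^2 + 13.64*h + 4.42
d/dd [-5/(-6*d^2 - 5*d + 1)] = 5*(-12*d - 5)/(6*d^2 + 5*d - 1)^2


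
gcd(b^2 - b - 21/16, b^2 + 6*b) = 1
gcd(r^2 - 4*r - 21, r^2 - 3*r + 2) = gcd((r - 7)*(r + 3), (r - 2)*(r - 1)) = 1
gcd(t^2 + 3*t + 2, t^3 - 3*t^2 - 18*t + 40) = 1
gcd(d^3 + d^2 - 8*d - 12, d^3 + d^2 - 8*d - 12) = d^3 + d^2 - 8*d - 12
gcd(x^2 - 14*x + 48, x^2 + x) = 1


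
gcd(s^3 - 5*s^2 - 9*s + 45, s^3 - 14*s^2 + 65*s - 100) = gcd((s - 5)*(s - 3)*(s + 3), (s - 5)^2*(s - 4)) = s - 5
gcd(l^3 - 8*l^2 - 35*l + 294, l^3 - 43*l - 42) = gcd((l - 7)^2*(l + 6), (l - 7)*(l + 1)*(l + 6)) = l^2 - l - 42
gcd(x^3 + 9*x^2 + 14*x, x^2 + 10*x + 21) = x + 7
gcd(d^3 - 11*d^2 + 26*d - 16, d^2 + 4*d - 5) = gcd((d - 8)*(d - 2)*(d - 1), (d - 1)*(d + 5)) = d - 1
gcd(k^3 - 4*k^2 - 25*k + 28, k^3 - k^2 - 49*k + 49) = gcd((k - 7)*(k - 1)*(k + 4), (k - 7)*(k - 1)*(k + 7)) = k^2 - 8*k + 7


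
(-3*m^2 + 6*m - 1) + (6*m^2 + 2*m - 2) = 3*m^2 + 8*m - 3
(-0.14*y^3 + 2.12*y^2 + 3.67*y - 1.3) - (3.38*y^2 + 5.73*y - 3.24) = -0.14*y^3 - 1.26*y^2 - 2.06*y + 1.94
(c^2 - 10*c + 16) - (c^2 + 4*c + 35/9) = 109/9 - 14*c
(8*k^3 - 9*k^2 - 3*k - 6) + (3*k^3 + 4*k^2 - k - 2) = 11*k^3 - 5*k^2 - 4*k - 8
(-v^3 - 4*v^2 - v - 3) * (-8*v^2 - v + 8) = 8*v^5 + 33*v^4 + 4*v^3 - 7*v^2 - 5*v - 24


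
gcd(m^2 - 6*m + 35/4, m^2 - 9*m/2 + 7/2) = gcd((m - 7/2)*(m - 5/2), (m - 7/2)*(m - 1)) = m - 7/2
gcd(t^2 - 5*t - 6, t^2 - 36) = t - 6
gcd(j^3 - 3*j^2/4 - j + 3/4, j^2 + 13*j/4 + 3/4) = 1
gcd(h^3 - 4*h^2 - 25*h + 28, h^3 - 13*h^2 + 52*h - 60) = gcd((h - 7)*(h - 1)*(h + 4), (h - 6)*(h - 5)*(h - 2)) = 1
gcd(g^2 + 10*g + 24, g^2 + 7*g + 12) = g + 4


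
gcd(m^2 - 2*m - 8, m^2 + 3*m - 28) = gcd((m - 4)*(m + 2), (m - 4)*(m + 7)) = m - 4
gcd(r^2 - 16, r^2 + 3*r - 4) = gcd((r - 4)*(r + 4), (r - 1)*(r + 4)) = r + 4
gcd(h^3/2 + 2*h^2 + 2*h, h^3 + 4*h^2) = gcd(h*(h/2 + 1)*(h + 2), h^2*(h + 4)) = h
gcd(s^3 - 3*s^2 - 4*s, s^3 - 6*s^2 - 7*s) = s^2 + s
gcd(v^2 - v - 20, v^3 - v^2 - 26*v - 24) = v + 4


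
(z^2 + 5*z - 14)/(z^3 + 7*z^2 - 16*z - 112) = (z - 2)/(z^2 - 16)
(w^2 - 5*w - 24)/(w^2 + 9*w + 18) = (w - 8)/(w + 6)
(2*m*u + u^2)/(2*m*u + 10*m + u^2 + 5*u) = u/(u + 5)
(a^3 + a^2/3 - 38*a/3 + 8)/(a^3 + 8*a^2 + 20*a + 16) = (a^2 - 11*a/3 + 2)/(a^2 + 4*a + 4)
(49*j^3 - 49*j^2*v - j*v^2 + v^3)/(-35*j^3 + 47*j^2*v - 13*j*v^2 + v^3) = (7*j + v)/(-5*j + v)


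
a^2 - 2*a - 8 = (a - 4)*(a + 2)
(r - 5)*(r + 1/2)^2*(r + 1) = r^4 - 3*r^3 - 35*r^2/4 - 6*r - 5/4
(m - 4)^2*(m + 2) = m^3 - 6*m^2 + 32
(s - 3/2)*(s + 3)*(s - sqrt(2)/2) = s^3 - sqrt(2)*s^2/2 + 3*s^2/2 - 9*s/2 - 3*sqrt(2)*s/4 + 9*sqrt(2)/4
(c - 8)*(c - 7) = c^2 - 15*c + 56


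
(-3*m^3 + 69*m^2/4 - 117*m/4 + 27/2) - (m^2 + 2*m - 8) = -3*m^3 + 65*m^2/4 - 125*m/4 + 43/2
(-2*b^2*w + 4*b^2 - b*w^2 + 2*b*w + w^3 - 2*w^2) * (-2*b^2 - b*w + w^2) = 4*b^4*w - 8*b^4 + 4*b^3*w^2 - 8*b^3*w - 3*b^2*w^3 + 6*b^2*w^2 - 2*b*w^4 + 4*b*w^3 + w^5 - 2*w^4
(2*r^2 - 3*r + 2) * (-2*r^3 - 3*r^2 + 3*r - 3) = -4*r^5 + 11*r^3 - 21*r^2 + 15*r - 6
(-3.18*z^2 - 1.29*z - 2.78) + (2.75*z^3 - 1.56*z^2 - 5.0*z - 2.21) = 2.75*z^3 - 4.74*z^2 - 6.29*z - 4.99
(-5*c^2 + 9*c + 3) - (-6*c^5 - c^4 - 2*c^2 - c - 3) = 6*c^5 + c^4 - 3*c^2 + 10*c + 6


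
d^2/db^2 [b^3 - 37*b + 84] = 6*b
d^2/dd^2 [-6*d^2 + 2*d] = -12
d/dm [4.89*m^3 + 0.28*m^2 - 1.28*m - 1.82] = 14.67*m^2 + 0.56*m - 1.28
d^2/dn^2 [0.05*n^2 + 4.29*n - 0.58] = 0.100000000000000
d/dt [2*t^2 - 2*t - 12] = 4*t - 2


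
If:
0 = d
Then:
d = 0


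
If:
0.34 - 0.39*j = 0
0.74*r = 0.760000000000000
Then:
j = 0.87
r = 1.03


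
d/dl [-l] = -1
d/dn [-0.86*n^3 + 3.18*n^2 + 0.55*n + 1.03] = -2.58*n^2 + 6.36*n + 0.55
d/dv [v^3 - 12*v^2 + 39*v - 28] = 3*v^2 - 24*v + 39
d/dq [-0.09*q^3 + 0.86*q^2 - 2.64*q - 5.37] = -0.27*q^2 + 1.72*q - 2.64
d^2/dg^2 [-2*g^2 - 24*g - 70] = -4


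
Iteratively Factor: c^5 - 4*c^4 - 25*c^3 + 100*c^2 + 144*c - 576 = (c - 4)*(c^4 - 25*c^2 + 144) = (c - 4)*(c - 3)*(c^3 + 3*c^2 - 16*c - 48) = (c - 4)^2*(c - 3)*(c^2 + 7*c + 12) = (c - 4)^2*(c - 3)*(c + 3)*(c + 4)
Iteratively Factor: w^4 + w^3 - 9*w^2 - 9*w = (w + 1)*(w^3 - 9*w) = (w - 3)*(w + 1)*(w^2 + 3*w) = w*(w - 3)*(w + 1)*(w + 3)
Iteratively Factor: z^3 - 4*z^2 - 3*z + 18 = (z - 3)*(z^2 - z - 6) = (z - 3)*(z + 2)*(z - 3)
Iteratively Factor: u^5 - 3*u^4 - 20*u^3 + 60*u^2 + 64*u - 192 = (u - 3)*(u^4 - 20*u^2 + 64) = (u - 3)*(u + 2)*(u^3 - 2*u^2 - 16*u + 32) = (u - 3)*(u - 2)*(u + 2)*(u^2 - 16) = (u - 3)*(u - 2)*(u + 2)*(u + 4)*(u - 4)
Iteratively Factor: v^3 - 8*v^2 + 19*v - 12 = (v - 3)*(v^2 - 5*v + 4) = (v - 3)*(v - 1)*(v - 4)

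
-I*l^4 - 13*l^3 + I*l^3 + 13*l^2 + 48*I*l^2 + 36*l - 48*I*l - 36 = (l - 6*I)^2*(l - I)*(-I*l + I)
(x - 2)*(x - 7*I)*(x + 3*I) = x^3 - 2*x^2 - 4*I*x^2 + 21*x + 8*I*x - 42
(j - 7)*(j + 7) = j^2 - 49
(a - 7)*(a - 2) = a^2 - 9*a + 14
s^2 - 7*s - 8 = (s - 8)*(s + 1)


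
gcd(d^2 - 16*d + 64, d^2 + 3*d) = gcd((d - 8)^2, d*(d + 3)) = 1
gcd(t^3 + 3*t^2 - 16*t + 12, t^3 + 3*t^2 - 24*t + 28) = t - 2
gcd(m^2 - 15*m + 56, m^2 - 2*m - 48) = m - 8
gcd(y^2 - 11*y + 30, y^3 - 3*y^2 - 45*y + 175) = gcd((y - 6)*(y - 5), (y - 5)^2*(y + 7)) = y - 5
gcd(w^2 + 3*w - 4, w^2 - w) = w - 1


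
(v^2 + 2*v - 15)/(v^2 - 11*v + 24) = (v + 5)/(v - 8)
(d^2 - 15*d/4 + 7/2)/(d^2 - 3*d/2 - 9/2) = (-4*d^2 + 15*d - 14)/(2*(-2*d^2 + 3*d + 9))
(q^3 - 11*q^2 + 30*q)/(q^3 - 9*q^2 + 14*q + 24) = q*(q - 5)/(q^2 - 3*q - 4)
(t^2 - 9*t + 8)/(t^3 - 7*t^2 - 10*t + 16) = 1/(t + 2)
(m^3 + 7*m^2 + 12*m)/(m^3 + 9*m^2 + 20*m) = (m + 3)/(m + 5)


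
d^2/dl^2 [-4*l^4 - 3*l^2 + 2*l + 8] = -48*l^2 - 6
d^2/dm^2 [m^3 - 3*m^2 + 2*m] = 6*m - 6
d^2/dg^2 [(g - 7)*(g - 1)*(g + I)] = 6*g - 16 + 2*I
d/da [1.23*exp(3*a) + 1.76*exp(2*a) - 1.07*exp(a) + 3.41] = (3.69*exp(2*a) + 3.52*exp(a) - 1.07)*exp(a)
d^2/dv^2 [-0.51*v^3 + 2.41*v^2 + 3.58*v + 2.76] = 4.82 - 3.06*v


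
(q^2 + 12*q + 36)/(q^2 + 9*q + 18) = (q + 6)/(q + 3)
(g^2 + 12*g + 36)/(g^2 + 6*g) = (g + 6)/g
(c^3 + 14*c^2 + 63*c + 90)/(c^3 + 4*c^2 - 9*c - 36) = (c^2 + 11*c + 30)/(c^2 + c - 12)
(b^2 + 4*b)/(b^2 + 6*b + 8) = b/(b + 2)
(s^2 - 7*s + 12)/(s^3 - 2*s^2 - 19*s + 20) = (s^2 - 7*s + 12)/(s^3 - 2*s^2 - 19*s + 20)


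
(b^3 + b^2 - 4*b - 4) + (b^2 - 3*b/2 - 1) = b^3 + 2*b^2 - 11*b/2 - 5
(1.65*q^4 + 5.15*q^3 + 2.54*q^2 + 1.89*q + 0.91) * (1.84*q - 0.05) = 3.036*q^5 + 9.3935*q^4 + 4.4161*q^3 + 3.3506*q^2 + 1.5799*q - 0.0455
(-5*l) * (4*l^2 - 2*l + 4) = -20*l^3 + 10*l^2 - 20*l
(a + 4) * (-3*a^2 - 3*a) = -3*a^3 - 15*a^2 - 12*a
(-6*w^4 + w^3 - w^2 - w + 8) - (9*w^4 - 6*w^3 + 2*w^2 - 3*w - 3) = -15*w^4 + 7*w^3 - 3*w^2 + 2*w + 11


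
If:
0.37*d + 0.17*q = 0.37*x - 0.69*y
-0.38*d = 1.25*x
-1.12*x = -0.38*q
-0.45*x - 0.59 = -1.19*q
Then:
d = -0.63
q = 0.57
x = 0.19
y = 0.30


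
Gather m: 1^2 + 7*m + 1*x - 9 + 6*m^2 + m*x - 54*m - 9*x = 6*m^2 + m*(x - 47) - 8*x - 8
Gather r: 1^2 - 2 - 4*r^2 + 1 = -4*r^2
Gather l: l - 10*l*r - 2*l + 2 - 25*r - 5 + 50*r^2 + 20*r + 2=l*(-10*r - 1) + 50*r^2 - 5*r - 1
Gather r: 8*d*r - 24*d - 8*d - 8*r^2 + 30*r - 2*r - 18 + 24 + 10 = -32*d - 8*r^2 + r*(8*d + 28) + 16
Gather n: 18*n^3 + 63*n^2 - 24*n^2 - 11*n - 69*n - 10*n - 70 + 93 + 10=18*n^3 + 39*n^2 - 90*n + 33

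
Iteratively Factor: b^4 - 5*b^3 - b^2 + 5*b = (b - 1)*(b^3 - 4*b^2 - 5*b) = (b - 1)*(b + 1)*(b^2 - 5*b) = (b - 5)*(b - 1)*(b + 1)*(b)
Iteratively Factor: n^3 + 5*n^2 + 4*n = (n)*(n^2 + 5*n + 4) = n*(n + 4)*(n + 1)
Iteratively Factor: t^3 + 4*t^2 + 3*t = (t + 3)*(t^2 + t) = (t + 1)*(t + 3)*(t)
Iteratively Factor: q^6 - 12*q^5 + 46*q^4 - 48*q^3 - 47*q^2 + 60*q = (q - 3)*(q^5 - 9*q^4 + 19*q^3 + 9*q^2 - 20*q) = (q - 3)*(q + 1)*(q^4 - 10*q^3 + 29*q^2 - 20*q) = (q - 4)*(q - 3)*(q + 1)*(q^3 - 6*q^2 + 5*q) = q*(q - 4)*(q - 3)*(q + 1)*(q^2 - 6*q + 5) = q*(q - 4)*(q - 3)*(q - 1)*(q + 1)*(q - 5)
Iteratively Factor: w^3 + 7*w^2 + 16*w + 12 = (w + 3)*(w^2 + 4*w + 4) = (w + 2)*(w + 3)*(w + 2)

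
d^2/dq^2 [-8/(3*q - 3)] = -16/(3*(q - 1)^3)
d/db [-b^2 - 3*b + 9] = -2*b - 3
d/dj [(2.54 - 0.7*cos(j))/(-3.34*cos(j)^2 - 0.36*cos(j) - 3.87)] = (2.338*cos(j)^2 - 16.9672*cos(j) - 3.6234)*sin(j)/(11.1556*cos(j)^4 + 2.4048*cos(j)^3 + 25.9812*cos(j)^2 + 2.7864*cos(j) + 14.9769)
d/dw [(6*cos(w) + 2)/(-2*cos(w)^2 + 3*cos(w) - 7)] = 4*(-3*cos(w)^2 - 2*cos(w) + 12)*sin(w)/(3*cos(w) - cos(2*w) - 8)^2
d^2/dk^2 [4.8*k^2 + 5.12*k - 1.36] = 9.60000000000000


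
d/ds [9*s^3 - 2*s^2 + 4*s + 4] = 27*s^2 - 4*s + 4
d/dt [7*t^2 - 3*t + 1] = 14*t - 3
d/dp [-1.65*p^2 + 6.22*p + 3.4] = 6.22 - 3.3*p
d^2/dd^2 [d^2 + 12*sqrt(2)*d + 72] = 2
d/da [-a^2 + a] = 1 - 2*a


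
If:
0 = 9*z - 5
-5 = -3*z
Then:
No Solution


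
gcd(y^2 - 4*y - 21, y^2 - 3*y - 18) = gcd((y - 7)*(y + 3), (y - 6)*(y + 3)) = y + 3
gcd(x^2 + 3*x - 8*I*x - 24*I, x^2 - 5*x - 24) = x + 3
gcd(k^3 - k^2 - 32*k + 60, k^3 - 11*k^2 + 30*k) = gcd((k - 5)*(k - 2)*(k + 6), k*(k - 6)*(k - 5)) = k - 5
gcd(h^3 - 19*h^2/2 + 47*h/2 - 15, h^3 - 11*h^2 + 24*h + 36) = h - 6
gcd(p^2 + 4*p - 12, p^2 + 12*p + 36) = p + 6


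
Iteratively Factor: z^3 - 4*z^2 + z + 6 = (z - 2)*(z^2 - 2*z - 3) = (z - 3)*(z - 2)*(z + 1)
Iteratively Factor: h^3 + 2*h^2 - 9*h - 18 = (h + 3)*(h^2 - h - 6) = (h - 3)*(h + 3)*(h + 2)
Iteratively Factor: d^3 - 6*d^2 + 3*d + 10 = (d - 2)*(d^2 - 4*d - 5) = (d - 2)*(d + 1)*(d - 5)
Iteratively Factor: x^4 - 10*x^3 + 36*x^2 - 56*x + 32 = (x - 2)*(x^3 - 8*x^2 + 20*x - 16) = (x - 4)*(x - 2)*(x^2 - 4*x + 4) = (x - 4)*(x - 2)^2*(x - 2)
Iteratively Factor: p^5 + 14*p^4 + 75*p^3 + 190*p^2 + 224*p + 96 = (p + 1)*(p^4 + 13*p^3 + 62*p^2 + 128*p + 96) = (p + 1)*(p + 2)*(p^3 + 11*p^2 + 40*p + 48) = (p + 1)*(p + 2)*(p + 3)*(p^2 + 8*p + 16) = (p + 1)*(p + 2)*(p + 3)*(p + 4)*(p + 4)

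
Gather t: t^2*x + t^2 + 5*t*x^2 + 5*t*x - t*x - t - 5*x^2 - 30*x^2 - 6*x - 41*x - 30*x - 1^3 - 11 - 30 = t^2*(x + 1) + t*(5*x^2 + 4*x - 1) - 35*x^2 - 77*x - 42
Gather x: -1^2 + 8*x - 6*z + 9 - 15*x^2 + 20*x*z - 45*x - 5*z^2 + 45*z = -15*x^2 + x*(20*z - 37) - 5*z^2 + 39*z + 8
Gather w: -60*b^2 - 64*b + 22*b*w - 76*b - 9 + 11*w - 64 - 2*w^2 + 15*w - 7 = -60*b^2 - 140*b - 2*w^2 + w*(22*b + 26) - 80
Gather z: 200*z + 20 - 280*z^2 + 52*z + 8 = -280*z^2 + 252*z + 28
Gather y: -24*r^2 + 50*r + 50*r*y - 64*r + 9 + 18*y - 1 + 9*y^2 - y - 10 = -24*r^2 - 14*r + 9*y^2 + y*(50*r + 17) - 2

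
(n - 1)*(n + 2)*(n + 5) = n^3 + 6*n^2 + 3*n - 10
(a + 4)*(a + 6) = a^2 + 10*a + 24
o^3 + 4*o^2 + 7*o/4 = o*(o + 1/2)*(o + 7/2)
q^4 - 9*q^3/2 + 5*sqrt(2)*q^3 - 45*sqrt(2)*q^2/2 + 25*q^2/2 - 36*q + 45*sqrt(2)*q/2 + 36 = (q - 3)*(q - 3/2)*(q + sqrt(2))*(q + 4*sqrt(2))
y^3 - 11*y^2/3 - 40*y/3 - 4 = (y - 6)*(y + 1/3)*(y + 2)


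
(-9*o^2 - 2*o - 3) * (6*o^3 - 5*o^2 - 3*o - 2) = -54*o^5 + 33*o^4 + 19*o^3 + 39*o^2 + 13*o + 6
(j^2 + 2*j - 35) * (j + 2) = j^3 + 4*j^2 - 31*j - 70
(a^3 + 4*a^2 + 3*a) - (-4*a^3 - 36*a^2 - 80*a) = 5*a^3 + 40*a^2 + 83*a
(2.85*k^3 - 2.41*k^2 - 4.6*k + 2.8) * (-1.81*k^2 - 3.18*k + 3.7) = -5.1585*k^5 - 4.7009*k^4 + 26.5348*k^3 + 0.642999999999999*k^2 - 25.924*k + 10.36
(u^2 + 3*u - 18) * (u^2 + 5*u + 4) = u^4 + 8*u^3 + u^2 - 78*u - 72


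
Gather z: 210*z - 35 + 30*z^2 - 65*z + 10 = 30*z^2 + 145*z - 25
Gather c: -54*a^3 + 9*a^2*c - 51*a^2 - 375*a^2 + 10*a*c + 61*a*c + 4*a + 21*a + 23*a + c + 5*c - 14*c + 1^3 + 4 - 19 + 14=-54*a^3 - 426*a^2 + 48*a + c*(9*a^2 + 71*a - 8)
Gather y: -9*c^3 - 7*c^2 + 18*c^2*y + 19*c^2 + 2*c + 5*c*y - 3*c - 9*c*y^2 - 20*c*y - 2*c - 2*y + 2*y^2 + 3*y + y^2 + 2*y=-9*c^3 + 12*c^2 - 3*c + y^2*(3 - 9*c) + y*(18*c^2 - 15*c + 3)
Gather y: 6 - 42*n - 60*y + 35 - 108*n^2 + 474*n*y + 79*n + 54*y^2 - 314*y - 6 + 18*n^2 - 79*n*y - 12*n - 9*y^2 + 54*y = -90*n^2 + 25*n + 45*y^2 + y*(395*n - 320) + 35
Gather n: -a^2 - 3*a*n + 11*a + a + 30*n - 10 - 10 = -a^2 + 12*a + n*(30 - 3*a) - 20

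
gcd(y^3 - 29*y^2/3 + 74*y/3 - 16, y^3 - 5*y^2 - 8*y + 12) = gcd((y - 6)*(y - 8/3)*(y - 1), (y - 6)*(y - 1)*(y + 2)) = y^2 - 7*y + 6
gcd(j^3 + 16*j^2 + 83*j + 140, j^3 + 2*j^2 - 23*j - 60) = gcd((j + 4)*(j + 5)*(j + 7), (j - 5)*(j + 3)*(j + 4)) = j + 4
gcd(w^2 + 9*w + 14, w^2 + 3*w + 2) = w + 2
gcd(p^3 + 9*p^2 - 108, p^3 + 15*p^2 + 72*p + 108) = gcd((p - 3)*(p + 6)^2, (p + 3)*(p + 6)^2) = p^2 + 12*p + 36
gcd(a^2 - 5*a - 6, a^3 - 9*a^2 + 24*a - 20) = 1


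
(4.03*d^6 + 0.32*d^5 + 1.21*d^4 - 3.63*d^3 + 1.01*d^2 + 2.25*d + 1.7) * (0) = 0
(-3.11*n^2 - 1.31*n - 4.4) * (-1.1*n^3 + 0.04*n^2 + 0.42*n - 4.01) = 3.421*n^5 + 1.3166*n^4 + 3.4814*n^3 + 11.7449*n^2 + 3.4051*n + 17.644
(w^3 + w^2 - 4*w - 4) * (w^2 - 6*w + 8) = w^5 - 5*w^4 - 2*w^3 + 28*w^2 - 8*w - 32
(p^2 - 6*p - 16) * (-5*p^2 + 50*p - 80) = -5*p^4 + 80*p^3 - 300*p^2 - 320*p + 1280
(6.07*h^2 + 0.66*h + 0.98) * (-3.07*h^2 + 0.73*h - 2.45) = -18.6349*h^4 + 2.4049*h^3 - 17.3983*h^2 - 0.9016*h - 2.401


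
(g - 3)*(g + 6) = g^2 + 3*g - 18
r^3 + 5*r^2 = r^2*(r + 5)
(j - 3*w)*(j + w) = j^2 - 2*j*w - 3*w^2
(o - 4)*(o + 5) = o^2 + o - 20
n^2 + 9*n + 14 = (n + 2)*(n + 7)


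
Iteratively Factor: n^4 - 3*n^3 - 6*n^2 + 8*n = (n + 2)*(n^3 - 5*n^2 + 4*n) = (n - 1)*(n + 2)*(n^2 - 4*n) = n*(n - 1)*(n + 2)*(n - 4)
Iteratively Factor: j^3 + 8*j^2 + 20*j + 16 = (j + 2)*(j^2 + 6*j + 8) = (j + 2)*(j + 4)*(j + 2)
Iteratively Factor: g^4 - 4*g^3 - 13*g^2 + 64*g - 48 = (g - 3)*(g^3 - g^2 - 16*g + 16) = (g - 3)*(g + 4)*(g^2 - 5*g + 4) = (g - 3)*(g - 1)*(g + 4)*(g - 4)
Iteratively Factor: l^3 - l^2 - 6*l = (l + 2)*(l^2 - 3*l) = (l - 3)*(l + 2)*(l)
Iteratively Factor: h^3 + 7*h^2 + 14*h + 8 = (h + 4)*(h^2 + 3*h + 2) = (h + 1)*(h + 4)*(h + 2)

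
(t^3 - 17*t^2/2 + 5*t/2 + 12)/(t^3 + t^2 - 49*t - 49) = (t^2 - 19*t/2 + 12)/(t^2 - 49)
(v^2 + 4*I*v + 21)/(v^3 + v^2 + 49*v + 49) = (v - 3*I)/(v^2 + v*(1 - 7*I) - 7*I)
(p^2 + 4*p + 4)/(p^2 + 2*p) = (p + 2)/p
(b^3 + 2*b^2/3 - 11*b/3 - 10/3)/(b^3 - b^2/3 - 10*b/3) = (b + 1)/b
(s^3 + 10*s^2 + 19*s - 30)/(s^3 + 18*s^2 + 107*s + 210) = (s - 1)/(s + 7)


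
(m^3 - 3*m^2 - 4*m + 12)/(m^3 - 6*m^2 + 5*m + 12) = (m^2 - 4)/(m^2 - 3*m - 4)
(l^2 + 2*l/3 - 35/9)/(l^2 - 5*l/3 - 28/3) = (l - 5/3)/(l - 4)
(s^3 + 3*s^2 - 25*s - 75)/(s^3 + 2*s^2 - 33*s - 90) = (s - 5)/(s - 6)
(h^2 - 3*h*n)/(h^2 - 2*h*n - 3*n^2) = h/(h + n)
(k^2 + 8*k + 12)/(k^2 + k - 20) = (k^2 + 8*k + 12)/(k^2 + k - 20)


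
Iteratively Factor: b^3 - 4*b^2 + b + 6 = (b + 1)*(b^2 - 5*b + 6) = (b - 3)*(b + 1)*(b - 2)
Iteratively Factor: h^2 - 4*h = (h)*(h - 4)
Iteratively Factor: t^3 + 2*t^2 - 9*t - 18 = (t - 3)*(t^2 + 5*t + 6) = (t - 3)*(t + 2)*(t + 3)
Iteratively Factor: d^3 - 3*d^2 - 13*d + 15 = (d - 1)*(d^2 - 2*d - 15) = (d - 1)*(d + 3)*(d - 5)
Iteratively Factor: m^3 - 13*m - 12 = (m - 4)*(m^2 + 4*m + 3) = (m - 4)*(m + 3)*(m + 1)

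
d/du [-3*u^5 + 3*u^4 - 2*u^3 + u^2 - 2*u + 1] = -15*u^4 + 12*u^3 - 6*u^2 + 2*u - 2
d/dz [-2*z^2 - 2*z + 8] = -4*z - 2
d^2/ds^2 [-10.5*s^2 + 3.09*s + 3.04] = -21.0000000000000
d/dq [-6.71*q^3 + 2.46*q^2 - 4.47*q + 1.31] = -20.13*q^2 + 4.92*q - 4.47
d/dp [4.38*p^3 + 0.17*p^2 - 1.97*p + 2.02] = 13.14*p^2 + 0.34*p - 1.97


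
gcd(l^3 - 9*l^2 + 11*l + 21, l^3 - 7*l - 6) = l^2 - 2*l - 3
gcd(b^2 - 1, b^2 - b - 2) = b + 1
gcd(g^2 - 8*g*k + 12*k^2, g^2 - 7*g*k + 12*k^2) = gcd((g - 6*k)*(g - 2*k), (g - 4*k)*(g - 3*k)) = 1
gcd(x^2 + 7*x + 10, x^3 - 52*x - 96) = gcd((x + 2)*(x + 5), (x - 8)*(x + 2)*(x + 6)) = x + 2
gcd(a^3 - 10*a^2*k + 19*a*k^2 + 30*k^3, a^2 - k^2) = a + k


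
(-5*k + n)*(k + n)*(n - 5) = -5*k^2*n + 25*k^2 - 4*k*n^2 + 20*k*n + n^3 - 5*n^2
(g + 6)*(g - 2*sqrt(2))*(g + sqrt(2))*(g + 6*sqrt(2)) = g^4 + 6*g^3 + 5*sqrt(2)*g^3 - 16*g^2 + 30*sqrt(2)*g^2 - 96*g - 24*sqrt(2)*g - 144*sqrt(2)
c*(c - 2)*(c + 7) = c^3 + 5*c^2 - 14*c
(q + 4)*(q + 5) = q^2 + 9*q + 20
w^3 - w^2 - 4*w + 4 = (w - 2)*(w - 1)*(w + 2)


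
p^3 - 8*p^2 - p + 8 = (p - 8)*(p - 1)*(p + 1)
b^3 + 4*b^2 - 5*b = b*(b - 1)*(b + 5)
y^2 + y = y*(y + 1)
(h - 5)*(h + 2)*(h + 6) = h^3 + 3*h^2 - 28*h - 60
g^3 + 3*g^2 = g^2*(g + 3)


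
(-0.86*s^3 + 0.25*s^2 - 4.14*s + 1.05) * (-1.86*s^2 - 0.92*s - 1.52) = 1.5996*s^5 + 0.3262*s^4 + 8.7776*s^3 + 1.4758*s^2 + 5.3268*s - 1.596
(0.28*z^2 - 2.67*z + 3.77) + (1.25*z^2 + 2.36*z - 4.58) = 1.53*z^2 - 0.31*z - 0.81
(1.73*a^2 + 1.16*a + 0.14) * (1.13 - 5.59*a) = -9.6707*a^3 - 4.5295*a^2 + 0.5282*a + 0.1582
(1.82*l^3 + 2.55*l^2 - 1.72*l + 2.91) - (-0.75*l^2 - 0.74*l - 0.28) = 1.82*l^3 + 3.3*l^2 - 0.98*l + 3.19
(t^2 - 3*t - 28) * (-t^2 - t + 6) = -t^4 + 2*t^3 + 37*t^2 + 10*t - 168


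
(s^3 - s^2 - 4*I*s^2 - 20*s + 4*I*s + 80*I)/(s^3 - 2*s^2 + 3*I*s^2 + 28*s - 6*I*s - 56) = (s^2 - s - 20)/(s^2 + s*(-2 + 7*I) - 14*I)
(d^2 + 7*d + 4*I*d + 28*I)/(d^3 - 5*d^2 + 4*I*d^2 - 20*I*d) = (d + 7)/(d*(d - 5))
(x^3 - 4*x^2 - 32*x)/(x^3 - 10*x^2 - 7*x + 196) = x*(x - 8)/(x^2 - 14*x + 49)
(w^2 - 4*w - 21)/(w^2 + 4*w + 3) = (w - 7)/(w + 1)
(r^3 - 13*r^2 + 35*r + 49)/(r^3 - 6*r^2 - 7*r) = (r - 7)/r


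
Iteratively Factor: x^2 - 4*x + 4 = (x - 2)*(x - 2)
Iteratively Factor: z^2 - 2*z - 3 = (z - 3)*(z + 1)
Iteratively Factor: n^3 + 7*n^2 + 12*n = (n + 4)*(n^2 + 3*n) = n*(n + 4)*(n + 3)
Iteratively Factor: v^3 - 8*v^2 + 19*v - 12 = (v - 1)*(v^2 - 7*v + 12) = (v - 4)*(v - 1)*(v - 3)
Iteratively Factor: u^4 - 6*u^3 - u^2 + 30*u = (u + 2)*(u^3 - 8*u^2 + 15*u) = u*(u + 2)*(u^2 - 8*u + 15) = u*(u - 3)*(u + 2)*(u - 5)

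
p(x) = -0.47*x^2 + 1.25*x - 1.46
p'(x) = 1.25 - 0.94*x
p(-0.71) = -2.58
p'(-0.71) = 1.92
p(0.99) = -0.68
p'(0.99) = 0.32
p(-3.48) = -11.50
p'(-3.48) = 4.52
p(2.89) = -1.77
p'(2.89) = -1.47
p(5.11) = -7.35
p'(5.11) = -3.55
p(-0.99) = -3.16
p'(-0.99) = 2.18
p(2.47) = -1.24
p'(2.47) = -1.07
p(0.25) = -1.18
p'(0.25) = 1.02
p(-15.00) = -125.96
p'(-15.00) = 15.35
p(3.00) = -1.94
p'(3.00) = -1.57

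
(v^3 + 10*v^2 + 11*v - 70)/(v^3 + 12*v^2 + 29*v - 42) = (v^2 + 3*v - 10)/(v^2 + 5*v - 6)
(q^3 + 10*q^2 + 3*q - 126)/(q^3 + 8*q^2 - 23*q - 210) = (q - 3)/(q - 5)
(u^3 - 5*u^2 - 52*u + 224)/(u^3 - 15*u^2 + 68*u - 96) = (u + 7)/(u - 3)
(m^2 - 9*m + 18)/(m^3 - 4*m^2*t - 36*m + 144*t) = (3 - m)/(-m^2 + 4*m*t - 6*m + 24*t)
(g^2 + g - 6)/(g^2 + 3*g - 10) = (g + 3)/(g + 5)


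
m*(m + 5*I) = m^2 + 5*I*m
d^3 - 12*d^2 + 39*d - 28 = (d - 7)*(d - 4)*(d - 1)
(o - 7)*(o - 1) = o^2 - 8*o + 7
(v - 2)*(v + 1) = v^2 - v - 2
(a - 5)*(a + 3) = a^2 - 2*a - 15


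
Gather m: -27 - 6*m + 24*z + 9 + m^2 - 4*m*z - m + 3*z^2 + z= m^2 + m*(-4*z - 7) + 3*z^2 + 25*z - 18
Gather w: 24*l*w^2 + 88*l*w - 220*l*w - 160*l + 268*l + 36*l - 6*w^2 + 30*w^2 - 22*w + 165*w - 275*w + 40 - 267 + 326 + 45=144*l + w^2*(24*l + 24) + w*(-132*l - 132) + 144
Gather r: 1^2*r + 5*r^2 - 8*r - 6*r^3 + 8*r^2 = -6*r^3 + 13*r^2 - 7*r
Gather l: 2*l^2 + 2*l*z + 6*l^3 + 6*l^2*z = 6*l^3 + l^2*(6*z + 2) + 2*l*z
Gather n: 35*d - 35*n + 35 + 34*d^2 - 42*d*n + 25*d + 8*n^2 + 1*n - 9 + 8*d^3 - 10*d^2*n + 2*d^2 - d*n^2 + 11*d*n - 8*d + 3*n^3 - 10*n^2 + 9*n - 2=8*d^3 + 36*d^2 + 52*d + 3*n^3 + n^2*(-d - 2) + n*(-10*d^2 - 31*d - 25) + 24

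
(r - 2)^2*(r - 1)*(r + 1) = r^4 - 4*r^3 + 3*r^2 + 4*r - 4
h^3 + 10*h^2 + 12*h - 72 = (h - 2)*(h + 6)^2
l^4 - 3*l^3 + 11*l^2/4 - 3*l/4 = l*(l - 3/2)*(l - 1)*(l - 1/2)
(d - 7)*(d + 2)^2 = d^3 - 3*d^2 - 24*d - 28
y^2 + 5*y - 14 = (y - 2)*(y + 7)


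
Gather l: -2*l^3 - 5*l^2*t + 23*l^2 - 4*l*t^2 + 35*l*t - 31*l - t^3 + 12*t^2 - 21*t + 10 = -2*l^3 + l^2*(23 - 5*t) + l*(-4*t^2 + 35*t - 31) - t^3 + 12*t^2 - 21*t + 10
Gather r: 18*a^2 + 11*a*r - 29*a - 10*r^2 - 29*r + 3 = 18*a^2 - 29*a - 10*r^2 + r*(11*a - 29) + 3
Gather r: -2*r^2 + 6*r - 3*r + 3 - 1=-2*r^2 + 3*r + 2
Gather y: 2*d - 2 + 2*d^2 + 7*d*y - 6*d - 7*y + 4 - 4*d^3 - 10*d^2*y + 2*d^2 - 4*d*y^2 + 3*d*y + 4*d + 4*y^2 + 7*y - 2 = -4*d^3 + 4*d^2 + y^2*(4 - 4*d) + y*(-10*d^2 + 10*d)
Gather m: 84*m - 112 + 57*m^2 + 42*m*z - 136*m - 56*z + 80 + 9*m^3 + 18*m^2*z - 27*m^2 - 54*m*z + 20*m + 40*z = 9*m^3 + m^2*(18*z + 30) + m*(-12*z - 32) - 16*z - 32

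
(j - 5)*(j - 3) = j^2 - 8*j + 15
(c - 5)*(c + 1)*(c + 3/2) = c^3 - 5*c^2/2 - 11*c - 15/2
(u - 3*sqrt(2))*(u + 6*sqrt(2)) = u^2 + 3*sqrt(2)*u - 36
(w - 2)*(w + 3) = w^2 + w - 6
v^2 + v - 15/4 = (v - 3/2)*(v + 5/2)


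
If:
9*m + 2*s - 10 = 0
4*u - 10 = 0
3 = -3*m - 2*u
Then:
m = -8/3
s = 17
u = 5/2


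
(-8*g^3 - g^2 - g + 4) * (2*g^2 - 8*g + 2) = -16*g^5 + 62*g^4 - 10*g^3 + 14*g^2 - 34*g + 8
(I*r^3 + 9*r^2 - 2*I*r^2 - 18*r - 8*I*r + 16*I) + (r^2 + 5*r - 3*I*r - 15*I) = I*r^3 + 10*r^2 - 2*I*r^2 - 13*r - 11*I*r + I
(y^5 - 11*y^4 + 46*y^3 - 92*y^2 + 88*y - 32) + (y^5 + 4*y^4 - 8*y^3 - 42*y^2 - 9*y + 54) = 2*y^5 - 7*y^4 + 38*y^3 - 134*y^2 + 79*y + 22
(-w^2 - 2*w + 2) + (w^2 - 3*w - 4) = -5*w - 2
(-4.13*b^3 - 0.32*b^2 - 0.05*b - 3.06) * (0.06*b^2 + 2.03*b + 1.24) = -0.2478*b^5 - 8.4031*b^4 - 5.7738*b^3 - 0.6819*b^2 - 6.2738*b - 3.7944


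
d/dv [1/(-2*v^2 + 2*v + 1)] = 2*(2*v - 1)/(-2*v^2 + 2*v + 1)^2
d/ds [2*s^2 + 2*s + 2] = 4*s + 2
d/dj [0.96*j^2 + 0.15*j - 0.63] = 1.92*j + 0.15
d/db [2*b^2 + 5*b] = 4*b + 5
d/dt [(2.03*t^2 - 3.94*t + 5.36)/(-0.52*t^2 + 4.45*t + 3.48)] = (6.9847*t^2 + 19.7032*t - 37.5632)/(0.2704*t^4 - 4.628*t^3 + 16.1833*t^2 + 30.972*t + 12.1104)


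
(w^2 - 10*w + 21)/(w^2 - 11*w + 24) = (w - 7)/(w - 8)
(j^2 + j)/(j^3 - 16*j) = (j + 1)/(j^2 - 16)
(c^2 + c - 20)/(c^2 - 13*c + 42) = (c^2 + c - 20)/(c^2 - 13*c + 42)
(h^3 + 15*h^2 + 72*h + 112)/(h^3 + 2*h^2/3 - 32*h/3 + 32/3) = 3*(h^2 + 11*h + 28)/(3*h^2 - 10*h + 8)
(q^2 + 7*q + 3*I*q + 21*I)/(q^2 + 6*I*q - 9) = (q + 7)/(q + 3*I)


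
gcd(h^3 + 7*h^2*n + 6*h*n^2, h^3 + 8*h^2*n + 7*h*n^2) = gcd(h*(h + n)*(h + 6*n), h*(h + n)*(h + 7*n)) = h^2 + h*n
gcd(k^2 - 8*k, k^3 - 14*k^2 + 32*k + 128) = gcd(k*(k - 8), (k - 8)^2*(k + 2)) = k - 8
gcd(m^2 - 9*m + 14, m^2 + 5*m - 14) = m - 2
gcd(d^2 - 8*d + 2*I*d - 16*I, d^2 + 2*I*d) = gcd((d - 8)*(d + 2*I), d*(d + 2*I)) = d + 2*I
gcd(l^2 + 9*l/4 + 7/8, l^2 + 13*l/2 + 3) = l + 1/2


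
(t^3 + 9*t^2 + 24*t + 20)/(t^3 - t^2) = (t^3 + 9*t^2 + 24*t + 20)/(t^2*(t - 1))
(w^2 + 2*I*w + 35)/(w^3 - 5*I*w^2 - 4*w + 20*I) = (w + 7*I)/(w^2 - 4)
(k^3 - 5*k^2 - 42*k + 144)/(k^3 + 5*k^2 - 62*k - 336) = (k - 3)/(k + 7)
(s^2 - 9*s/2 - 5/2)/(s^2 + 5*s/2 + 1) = (s - 5)/(s + 2)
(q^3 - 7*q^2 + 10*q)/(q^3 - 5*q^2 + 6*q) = (q - 5)/(q - 3)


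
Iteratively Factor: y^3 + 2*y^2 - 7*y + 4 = (y + 4)*(y^2 - 2*y + 1) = (y - 1)*(y + 4)*(y - 1)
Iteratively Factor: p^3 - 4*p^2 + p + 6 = (p - 3)*(p^2 - p - 2) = (p - 3)*(p + 1)*(p - 2)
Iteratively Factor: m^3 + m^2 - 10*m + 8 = (m - 1)*(m^2 + 2*m - 8) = (m - 1)*(m + 4)*(m - 2)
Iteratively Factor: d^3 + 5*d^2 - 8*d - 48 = (d - 3)*(d^2 + 8*d + 16) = (d - 3)*(d + 4)*(d + 4)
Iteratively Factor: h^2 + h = (h)*(h + 1)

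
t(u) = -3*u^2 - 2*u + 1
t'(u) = -6*u - 2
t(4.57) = -70.79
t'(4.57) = -29.42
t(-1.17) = -0.77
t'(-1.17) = 5.02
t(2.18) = -17.62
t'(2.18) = -15.08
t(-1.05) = -0.21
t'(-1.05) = 4.30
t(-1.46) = -2.47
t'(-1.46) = 6.76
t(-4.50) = -50.75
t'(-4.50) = 25.00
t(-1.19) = -0.87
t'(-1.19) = 5.14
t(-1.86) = -5.66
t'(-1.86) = 9.16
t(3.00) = -32.00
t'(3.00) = -20.00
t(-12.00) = -407.00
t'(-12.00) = 70.00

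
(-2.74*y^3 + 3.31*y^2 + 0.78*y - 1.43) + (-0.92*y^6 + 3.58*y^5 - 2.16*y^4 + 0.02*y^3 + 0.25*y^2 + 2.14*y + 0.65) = -0.92*y^6 + 3.58*y^5 - 2.16*y^4 - 2.72*y^3 + 3.56*y^2 + 2.92*y - 0.78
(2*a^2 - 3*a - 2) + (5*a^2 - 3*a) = 7*a^2 - 6*a - 2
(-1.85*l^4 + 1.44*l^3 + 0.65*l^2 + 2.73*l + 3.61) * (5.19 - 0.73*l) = 1.3505*l^5 - 10.6527*l^4 + 6.9991*l^3 + 1.3806*l^2 + 11.5334*l + 18.7359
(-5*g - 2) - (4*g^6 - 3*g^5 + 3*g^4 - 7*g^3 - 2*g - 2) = -4*g^6 + 3*g^5 - 3*g^4 + 7*g^3 - 3*g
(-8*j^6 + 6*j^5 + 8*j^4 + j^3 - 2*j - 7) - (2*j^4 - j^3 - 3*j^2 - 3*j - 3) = -8*j^6 + 6*j^5 + 6*j^4 + 2*j^3 + 3*j^2 + j - 4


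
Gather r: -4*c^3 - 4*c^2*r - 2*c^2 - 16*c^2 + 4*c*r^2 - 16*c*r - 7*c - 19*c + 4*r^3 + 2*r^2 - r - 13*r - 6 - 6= -4*c^3 - 18*c^2 - 26*c + 4*r^3 + r^2*(4*c + 2) + r*(-4*c^2 - 16*c - 14) - 12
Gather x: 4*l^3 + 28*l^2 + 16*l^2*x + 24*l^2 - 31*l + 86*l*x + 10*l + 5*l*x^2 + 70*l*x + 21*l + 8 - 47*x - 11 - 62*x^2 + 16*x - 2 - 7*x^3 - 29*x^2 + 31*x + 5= 4*l^3 + 52*l^2 - 7*x^3 + x^2*(5*l - 91) + x*(16*l^2 + 156*l)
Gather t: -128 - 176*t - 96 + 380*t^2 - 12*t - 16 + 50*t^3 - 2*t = 50*t^3 + 380*t^2 - 190*t - 240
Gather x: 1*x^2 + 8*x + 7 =x^2 + 8*x + 7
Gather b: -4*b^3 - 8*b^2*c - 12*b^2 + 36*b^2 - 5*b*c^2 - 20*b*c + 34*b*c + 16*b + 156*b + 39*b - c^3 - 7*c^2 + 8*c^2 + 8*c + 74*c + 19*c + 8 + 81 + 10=-4*b^3 + b^2*(24 - 8*c) + b*(-5*c^2 + 14*c + 211) - c^3 + c^2 + 101*c + 99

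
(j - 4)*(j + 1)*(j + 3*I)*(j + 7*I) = j^4 - 3*j^3 + 10*I*j^3 - 25*j^2 - 30*I*j^2 + 63*j - 40*I*j + 84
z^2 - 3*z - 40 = (z - 8)*(z + 5)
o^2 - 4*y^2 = (o - 2*y)*(o + 2*y)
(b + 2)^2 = b^2 + 4*b + 4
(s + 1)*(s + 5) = s^2 + 6*s + 5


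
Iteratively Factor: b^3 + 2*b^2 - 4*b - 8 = (b + 2)*(b^2 - 4) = (b + 2)^2*(b - 2)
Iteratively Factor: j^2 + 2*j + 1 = (j + 1)*(j + 1)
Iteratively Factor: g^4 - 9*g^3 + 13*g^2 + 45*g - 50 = (g - 1)*(g^3 - 8*g^2 + 5*g + 50) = (g - 5)*(g - 1)*(g^2 - 3*g - 10) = (g - 5)^2*(g - 1)*(g + 2)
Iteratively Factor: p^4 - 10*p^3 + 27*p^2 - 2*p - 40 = (p - 2)*(p^3 - 8*p^2 + 11*p + 20) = (p - 5)*(p - 2)*(p^2 - 3*p - 4) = (p - 5)*(p - 2)*(p + 1)*(p - 4)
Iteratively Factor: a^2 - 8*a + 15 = (a - 5)*(a - 3)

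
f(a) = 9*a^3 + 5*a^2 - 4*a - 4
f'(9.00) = 2273.00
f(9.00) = 6926.00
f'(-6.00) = 908.00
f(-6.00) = -1744.00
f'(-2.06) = 89.98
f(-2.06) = -53.22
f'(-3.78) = 343.99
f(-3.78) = -403.53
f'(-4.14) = 417.37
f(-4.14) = -540.36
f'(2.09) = 134.84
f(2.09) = 91.64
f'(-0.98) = 12.13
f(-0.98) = -3.75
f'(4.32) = 543.08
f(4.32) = 797.63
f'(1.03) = 34.94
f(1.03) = 7.02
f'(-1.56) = 46.11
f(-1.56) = -19.76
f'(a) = 27*a^2 + 10*a - 4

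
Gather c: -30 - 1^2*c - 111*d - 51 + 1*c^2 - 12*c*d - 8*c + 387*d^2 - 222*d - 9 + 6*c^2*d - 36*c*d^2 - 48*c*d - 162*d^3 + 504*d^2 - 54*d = c^2*(6*d + 1) + c*(-36*d^2 - 60*d - 9) - 162*d^3 + 891*d^2 - 387*d - 90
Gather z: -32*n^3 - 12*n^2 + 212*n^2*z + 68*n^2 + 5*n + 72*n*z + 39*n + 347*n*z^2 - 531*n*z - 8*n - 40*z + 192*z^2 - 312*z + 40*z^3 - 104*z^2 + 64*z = -32*n^3 + 56*n^2 + 36*n + 40*z^3 + z^2*(347*n + 88) + z*(212*n^2 - 459*n - 288)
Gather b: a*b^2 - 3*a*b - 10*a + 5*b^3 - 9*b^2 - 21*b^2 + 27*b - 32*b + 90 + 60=-10*a + 5*b^3 + b^2*(a - 30) + b*(-3*a - 5) + 150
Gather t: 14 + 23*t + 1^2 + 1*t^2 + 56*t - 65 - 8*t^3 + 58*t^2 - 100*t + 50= -8*t^3 + 59*t^2 - 21*t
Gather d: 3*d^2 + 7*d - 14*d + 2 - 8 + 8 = 3*d^2 - 7*d + 2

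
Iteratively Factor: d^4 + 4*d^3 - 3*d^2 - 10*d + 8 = (d + 2)*(d^3 + 2*d^2 - 7*d + 4) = (d - 1)*(d + 2)*(d^2 + 3*d - 4) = (d - 1)^2*(d + 2)*(d + 4)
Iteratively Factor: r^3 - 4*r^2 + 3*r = (r - 3)*(r^2 - r) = r*(r - 3)*(r - 1)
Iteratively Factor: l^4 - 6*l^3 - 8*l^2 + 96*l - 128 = (l - 4)*(l^3 - 2*l^2 - 16*l + 32) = (l - 4)*(l + 4)*(l^2 - 6*l + 8) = (l - 4)^2*(l + 4)*(l - 2)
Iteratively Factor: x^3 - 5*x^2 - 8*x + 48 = (x + 3)*(x^2 - 8*x + 16) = (x - 4)*(x + 3)*(x - 4)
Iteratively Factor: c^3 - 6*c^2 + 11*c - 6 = (c - 3)*(c^2 - 3*c + 2) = (c - 3)*(c - 1)*(c - 2)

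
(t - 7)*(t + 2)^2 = t^3 - 3*t^2 - 24*t - 28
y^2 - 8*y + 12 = (y - 6)*(y - 2)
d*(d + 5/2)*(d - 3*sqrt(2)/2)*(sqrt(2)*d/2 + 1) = sqrt(2)*d^4/2 - d^3/2 + 5*sqrt(2)*d^3/4 - 3*sqrt(2)*d^2/2 - 5*d^2/4 - 15*sqrt(2)*d/4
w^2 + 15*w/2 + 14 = (w + 7/2)*(w + 4)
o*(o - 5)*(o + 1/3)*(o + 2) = o^4 - 8*o^3/3 - 11*o^2 - 10*o/3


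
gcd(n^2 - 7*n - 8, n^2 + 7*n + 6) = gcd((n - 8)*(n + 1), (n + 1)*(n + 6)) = n + 1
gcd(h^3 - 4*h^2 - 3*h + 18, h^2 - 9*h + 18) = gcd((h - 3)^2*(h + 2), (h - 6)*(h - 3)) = h - 3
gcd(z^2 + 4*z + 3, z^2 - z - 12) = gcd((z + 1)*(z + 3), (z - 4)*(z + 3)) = z + 3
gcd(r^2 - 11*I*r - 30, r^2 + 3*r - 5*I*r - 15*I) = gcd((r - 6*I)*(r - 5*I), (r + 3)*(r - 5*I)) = r - 5*I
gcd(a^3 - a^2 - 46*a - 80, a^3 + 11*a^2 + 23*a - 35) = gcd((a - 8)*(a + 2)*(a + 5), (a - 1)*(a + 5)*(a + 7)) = a + 5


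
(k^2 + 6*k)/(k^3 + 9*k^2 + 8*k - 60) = k/(k^2 + 3*k - 10)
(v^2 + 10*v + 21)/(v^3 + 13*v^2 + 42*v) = (v + 3)/(v*(v + 6))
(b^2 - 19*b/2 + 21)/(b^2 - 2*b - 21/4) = 2*(b - 6)/(2*b + 3)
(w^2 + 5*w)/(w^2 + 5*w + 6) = w*(w + 5)/(w^2 + 5*w + 6)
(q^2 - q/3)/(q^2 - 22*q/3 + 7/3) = q/(q - 7)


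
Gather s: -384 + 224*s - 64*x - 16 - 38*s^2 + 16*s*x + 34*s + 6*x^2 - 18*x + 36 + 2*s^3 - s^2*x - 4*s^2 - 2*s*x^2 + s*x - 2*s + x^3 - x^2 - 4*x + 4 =2*s^3 + s^2*(-x - 42) + s*(-2*x^2 + 17*x + 256) + x^3 + 5*x^2 - 86*x - 360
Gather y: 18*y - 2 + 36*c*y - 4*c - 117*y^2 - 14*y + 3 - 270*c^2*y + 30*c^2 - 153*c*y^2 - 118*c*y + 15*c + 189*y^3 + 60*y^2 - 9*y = 30*c^2 + 11*c + 189*y^3 + y^2*(-153*c - 57) + y*(-270*c^2 - 82*c - 5) + 1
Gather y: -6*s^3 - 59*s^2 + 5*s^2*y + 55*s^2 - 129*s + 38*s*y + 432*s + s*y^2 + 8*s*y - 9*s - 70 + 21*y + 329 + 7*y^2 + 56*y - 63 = -6*s^3 - 4*s^2 + 294*s + y^2*(s + 7) + y*(5*s^2 + 46*s + 77) + 196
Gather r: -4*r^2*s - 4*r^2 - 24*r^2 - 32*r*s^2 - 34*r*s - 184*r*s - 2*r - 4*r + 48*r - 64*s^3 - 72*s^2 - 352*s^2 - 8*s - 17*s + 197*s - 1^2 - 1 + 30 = r^2*(-4*s - 28) + r*(-32*s^2 - 218*s + 42) - 64*s^3 - 424*s^2 + 172*s + 28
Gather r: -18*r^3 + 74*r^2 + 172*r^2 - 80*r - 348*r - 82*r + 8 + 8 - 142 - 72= -18*r^3 + 246*r^2 - 510*r - 198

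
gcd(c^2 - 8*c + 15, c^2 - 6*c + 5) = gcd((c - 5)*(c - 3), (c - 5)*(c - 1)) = c - 5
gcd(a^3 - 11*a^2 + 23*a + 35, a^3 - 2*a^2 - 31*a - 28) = a^2 - 6*a - 7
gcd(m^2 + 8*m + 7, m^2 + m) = m + 1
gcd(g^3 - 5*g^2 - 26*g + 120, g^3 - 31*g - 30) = g^2 - g - 30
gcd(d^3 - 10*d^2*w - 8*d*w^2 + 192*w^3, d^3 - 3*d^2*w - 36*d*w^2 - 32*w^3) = -d^2 + 4*d*w + 32*w^2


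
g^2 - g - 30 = (g - 6)*(g + 5)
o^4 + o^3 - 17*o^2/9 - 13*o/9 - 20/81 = (o - 4/3)*(o + 1/3)^2*(o + 5/3)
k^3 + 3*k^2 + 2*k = k*(k + 1)*(k + 2)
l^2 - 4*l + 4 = (l - 2)^2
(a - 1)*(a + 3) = a^2 + 2*a - 3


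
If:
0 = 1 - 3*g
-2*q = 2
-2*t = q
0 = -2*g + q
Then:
No Solution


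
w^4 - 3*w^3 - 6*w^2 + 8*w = w*(w - 4)*(w - 1)*(w + 2)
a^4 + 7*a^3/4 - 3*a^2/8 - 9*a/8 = a*(a - 3/4)*(a + 1)*(a + 3/2)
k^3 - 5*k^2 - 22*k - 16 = (k - 8)*(k + 1)*(k + 2)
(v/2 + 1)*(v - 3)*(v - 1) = v^3/2 - v^2 - 5*v/2 + 3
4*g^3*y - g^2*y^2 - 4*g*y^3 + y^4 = y*(-4*g + y)*(-g + y)*(g + y)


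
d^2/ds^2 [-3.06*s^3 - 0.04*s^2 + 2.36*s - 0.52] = -18.36*s - 0.08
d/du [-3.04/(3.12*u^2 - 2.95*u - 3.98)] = (18.9696*u - 8.968)/(-3.12*u^2 + 2.95*u + 3.98)^2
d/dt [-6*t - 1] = -6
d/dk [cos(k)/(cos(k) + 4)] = -4*sin(k)/(cos(k) + 4)^2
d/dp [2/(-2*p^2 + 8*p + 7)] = 8*(p - 2)/(-2*p^2 + 8*p + 7)^2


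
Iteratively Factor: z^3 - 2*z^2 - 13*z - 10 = (z - 5)*(z^2 + 3*z + 2) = (z - 5)*(z + 2)*(z + 1)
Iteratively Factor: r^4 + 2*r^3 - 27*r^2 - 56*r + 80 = (r + 4)*(r^3 - 2*r^2 - 19*r + 20) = (r - 1)*(r + 4)*(r^2 - r - 20) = (r - 5)*(r - 1)*(r + 4)*(r + 4)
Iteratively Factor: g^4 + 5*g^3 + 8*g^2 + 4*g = (g + 2)*(g^3 + 3*g^2 + 2*g) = g*(g + 2)*(g^2 + 3*g + 2) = g*(g + 1)*(g + 2)*(g + 2)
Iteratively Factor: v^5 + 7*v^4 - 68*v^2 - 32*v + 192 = (v - 2)*(v^4 + 9*v^3 + 18*v^2 - 32*v - 96) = (v - 2)*(v + 3)*(v^3 + 6*v^2 - 32) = (v - 2)*(v + 3)*(v + 4)*(v^2 + 2*v - 8) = (v - 2)*(v + 3)*(v + 4)^2*(v - 2)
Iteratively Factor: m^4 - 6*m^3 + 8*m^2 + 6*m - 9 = (m - 3)*(m^3 - 3*m^2 - m + 3) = (m - 3)^2*(m^2 - 1) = (m - 3)^2*(m - 1)*(m + 1)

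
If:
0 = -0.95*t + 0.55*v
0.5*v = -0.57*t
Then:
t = 0.00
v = 0.00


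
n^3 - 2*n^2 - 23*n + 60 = (n - 4)*(n - 3)*(n + 5)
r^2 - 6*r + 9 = (r - 3)^2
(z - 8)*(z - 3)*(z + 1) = z^3 - 10*z^2 + 13*z + 24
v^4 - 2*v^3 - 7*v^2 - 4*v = v*(v - 4)*(v + 1)^2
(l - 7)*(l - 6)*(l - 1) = l^3 - 14*l^2 + 55*l - 42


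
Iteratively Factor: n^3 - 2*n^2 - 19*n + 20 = (n - 1)*(n^2 - n - 20) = (n - 1)*(n + 4)*(n - 5)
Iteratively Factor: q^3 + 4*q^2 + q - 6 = (q + 2)*(q^2 + 2*q - 3) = (q - 1)*(q + 2)*(q + 3)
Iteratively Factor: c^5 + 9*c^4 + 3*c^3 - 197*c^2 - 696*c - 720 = (c + 3)*(c^4 + 6*c^3 - 15*c^2 - 152*c - 240) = (c + 3)*(c + 4)*(c^3 + 2*c^2 - 23*c - 60) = (c + 3)*(c + 4)^2*(c^2 - 2*c - 15) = (c + 3)^2*(c + 4)^2*(c - 5)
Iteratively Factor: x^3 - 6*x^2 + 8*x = (x - 2)*(x^2 - 4*x) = (x - 4)*(x - 2)*(x)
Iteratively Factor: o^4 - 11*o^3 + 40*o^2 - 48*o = (o)*(o^3 - 11*o^2 + 40*o - 48) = o*(o - 4)*(o^2 - 7*o + 12) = o*(o - 4)*(o - 3)*(o - 4)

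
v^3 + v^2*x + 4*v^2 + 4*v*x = v*(v + 4)*(v + x)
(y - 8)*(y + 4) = y^2 - 4*y - 32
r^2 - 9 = (r - 3)*(r + 3)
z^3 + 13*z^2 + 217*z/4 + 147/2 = (z + 7/2)^2*(z + 6)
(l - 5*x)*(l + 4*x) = l^2 - l*x - 20*x^2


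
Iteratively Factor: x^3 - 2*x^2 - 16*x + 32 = (x - 4)*(x^2 + 2*x - 8) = (x - 4)*(x + 4)*(x - 2)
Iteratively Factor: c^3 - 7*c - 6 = (c + 2)*(c^2 - 2*c - 3) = (c - 3)*(c + 2)*(c + 1)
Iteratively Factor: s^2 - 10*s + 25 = (s - 5)*(s - 5)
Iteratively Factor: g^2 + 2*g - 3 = (g + 3)*(g - 1)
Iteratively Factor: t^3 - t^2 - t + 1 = (t - 1)*(t^2 - 1) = (t - 1)*(t + 1)*(t - 1)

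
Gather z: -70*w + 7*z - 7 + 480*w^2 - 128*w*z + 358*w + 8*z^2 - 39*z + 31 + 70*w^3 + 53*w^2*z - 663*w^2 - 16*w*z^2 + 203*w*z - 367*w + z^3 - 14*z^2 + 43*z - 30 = 70*w^3 - 183*w^2 - 79*w + z^3 + z^2*(-16*w - 6) + z*(53*w^2 + 75*w + 11) - 6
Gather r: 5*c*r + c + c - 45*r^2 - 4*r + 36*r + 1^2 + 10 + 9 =2*c - 45*r^2 + r*(5*c + 32) + 20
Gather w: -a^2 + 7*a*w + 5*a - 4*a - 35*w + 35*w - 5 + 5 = -a^2 + 7*a*w + a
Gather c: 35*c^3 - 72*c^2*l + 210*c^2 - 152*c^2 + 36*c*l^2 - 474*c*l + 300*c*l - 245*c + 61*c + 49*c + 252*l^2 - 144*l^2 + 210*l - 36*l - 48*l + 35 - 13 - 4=35*c^3 + c^2*(58 - 72*l) + c*(36*l^2 - 174*l - 135) + 108*l^2 + 126*l + 18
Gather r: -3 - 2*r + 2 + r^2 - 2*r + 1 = r^2 - 4*r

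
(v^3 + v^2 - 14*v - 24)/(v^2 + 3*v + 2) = (v^2 - v - 12)/(v + 1)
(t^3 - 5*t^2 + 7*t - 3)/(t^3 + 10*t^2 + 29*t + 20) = (t^3 - 5*t^2 + 7*t - 3)/(t^3 + 10*t^2 + 29*t + 20)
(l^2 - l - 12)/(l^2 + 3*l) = (l - 4)/l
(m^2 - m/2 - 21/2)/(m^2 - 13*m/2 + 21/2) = (m + 3)/(m - 3)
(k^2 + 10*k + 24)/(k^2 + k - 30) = (k + 4)/(k - 5)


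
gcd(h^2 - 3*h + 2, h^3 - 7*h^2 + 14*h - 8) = h^2 - 3*h + 2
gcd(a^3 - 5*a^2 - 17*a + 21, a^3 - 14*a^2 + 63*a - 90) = 1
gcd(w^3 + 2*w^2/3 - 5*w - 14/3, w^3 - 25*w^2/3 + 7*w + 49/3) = w^2 - 4*w/3 - 7/3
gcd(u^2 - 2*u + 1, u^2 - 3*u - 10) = 1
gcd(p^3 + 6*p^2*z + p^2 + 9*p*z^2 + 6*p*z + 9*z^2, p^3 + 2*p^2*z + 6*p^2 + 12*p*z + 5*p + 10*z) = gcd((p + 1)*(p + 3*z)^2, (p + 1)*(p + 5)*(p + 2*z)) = p + 1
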